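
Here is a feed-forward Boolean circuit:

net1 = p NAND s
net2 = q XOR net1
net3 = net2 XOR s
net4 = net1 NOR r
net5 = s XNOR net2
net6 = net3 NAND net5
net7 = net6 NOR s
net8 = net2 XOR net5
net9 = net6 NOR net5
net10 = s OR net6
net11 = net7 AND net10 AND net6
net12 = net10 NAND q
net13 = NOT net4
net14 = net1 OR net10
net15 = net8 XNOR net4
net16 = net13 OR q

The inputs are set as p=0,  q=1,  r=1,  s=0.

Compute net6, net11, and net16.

net6 = 1  net11 = 0  net16 = 1

net1 = p NAND s = 0 NAND 0 = 1
net2 = q XOR net1 = 1 XOR 1 = 0
net3 = net2 XOR s = 0 XOR 0 = 0
net4 = net1 NOR r = 1 NOR 1 = 0
net5 = s XNOR net2 = 0 XNOR 0 = 1
net6 = net3 NAND net5 = 0 NAND 1 = 1
net7 = net6 NOR s = 1 NOR 0 = 0
net10 = s OR net6 = 0 OR 1 = 1
net11 = net7 AND net10 AND net6 = 0 AND 1 AND 1 = 0
net13 = NOT net4 = NOT 0 = 1
net16 = net13 OR q = 1 OR 1 = 1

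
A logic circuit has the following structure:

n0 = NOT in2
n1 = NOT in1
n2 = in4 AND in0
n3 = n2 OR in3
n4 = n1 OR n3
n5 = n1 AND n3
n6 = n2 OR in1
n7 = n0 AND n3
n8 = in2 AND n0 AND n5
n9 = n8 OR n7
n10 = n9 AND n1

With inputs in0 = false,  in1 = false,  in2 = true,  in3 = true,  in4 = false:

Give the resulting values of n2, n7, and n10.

n0 = NOT in2 = NOT true = false
n1 = NOT in1 = NOT false = true
n2 = in4 AND in0 = false AND false = false
n3 = n2 OR in3 = false OR true = true
n5 = n1 AND n3 = true AND true = true
n7 = n0 AND n3 = false AND true = false
n8 = in2 AND n0 AND n5 = true AND false AND true = false
n9 = n8 OR n7 = false OR false = false
n10 = n9 AND n1 = false AND true = false

n2 = false; n7 = false; n10 = false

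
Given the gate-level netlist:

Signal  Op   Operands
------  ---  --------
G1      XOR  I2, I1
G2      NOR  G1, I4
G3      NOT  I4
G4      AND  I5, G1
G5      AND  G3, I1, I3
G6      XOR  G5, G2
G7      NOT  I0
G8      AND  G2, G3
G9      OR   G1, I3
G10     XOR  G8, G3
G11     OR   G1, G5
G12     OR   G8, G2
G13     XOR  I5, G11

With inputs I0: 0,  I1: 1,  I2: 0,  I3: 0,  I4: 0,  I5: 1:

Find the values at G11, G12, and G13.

G11 = 1, G12 = 0, G13 = 0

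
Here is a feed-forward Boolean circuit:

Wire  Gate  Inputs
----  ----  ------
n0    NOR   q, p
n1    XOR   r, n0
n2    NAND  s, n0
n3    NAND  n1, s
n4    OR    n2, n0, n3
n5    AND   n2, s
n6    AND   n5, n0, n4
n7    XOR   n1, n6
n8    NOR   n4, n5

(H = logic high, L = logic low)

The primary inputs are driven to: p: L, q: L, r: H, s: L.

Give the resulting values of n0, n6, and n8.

n0 = H, n6 = L, n8 = L

n0 = q NOR p = L NOR L = H
n1 = r XOR n0 = H XOR H = L
n2 = s NAND n0 = L NAND H = H
n3 = n1 NAND s = L NAND L = H
n4 = n2 OR n0 OR n3 = H OR H OR H = H
n5 = n2 AND s = H AND L = L
n6 = n5 AND n0 AND n4 = L AND H AND H = L
n8 = n4 NOR n5 = H NOR L = L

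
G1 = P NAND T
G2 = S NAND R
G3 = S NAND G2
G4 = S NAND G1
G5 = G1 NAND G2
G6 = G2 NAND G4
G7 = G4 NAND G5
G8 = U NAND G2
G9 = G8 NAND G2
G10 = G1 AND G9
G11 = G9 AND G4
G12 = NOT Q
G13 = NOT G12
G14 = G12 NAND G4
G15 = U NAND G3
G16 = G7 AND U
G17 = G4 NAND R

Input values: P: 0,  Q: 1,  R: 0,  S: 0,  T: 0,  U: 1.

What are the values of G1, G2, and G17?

G1 = 1, G2 = 1, G17 = 1

G1 = P NAND T = 0 NAND 0 = 1
G2 = S NAND R = 0 NAND 0 = 1
G4 = S NAND G1 = 0 NAND 1 = 1
G17 = G4 NAND R = 1 NAND 0 = 1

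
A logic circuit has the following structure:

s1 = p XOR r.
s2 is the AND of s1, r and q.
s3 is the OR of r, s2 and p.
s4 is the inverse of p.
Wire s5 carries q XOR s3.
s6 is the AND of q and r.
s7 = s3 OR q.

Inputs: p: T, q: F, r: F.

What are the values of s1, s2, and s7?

s1 = p XOR r = T XOR F = T
s2 = s1 AND r AND q = T AND F AND F = F
s3 = r OR s2 OR p = F OR F OR T = T
s7 = s3 OR q = T OR F = T

s1 = T, s2 = F, s7 = T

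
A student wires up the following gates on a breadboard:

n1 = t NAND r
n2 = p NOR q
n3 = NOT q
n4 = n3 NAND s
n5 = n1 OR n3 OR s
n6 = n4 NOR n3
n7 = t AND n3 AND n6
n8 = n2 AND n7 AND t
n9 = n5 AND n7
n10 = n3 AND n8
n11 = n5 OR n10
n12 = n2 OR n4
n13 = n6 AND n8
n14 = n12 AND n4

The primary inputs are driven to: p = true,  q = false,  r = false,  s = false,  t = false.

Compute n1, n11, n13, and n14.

n1 = t NAND r = false NAND false = true
n2 = p NOR q = true NOR false = false
n3 = NOT q = NOT false = true
n4 = n3 NAND s = true NAND false = true
n5 = n1 OR n3 OR s = true OR true OR false = true
n6 = n4 NOR n3 = true NOR true = false
n7 = t AND n3 AND n6 = false AND true AND false = false
n8 = n2 AND n7 AND t = false AND false AND false = false
n10 = n3 AND n8 = true AND false = false
n11 = n5 OR n10 = true OR false = true
n12 = n2 OR n4 = false OR true = true
n13 = n6 AND n8 = false AND false = false
n14 = n12 AND n4 = true AND true = true

n1 = true; n11 = true; n13 = false; n14 = true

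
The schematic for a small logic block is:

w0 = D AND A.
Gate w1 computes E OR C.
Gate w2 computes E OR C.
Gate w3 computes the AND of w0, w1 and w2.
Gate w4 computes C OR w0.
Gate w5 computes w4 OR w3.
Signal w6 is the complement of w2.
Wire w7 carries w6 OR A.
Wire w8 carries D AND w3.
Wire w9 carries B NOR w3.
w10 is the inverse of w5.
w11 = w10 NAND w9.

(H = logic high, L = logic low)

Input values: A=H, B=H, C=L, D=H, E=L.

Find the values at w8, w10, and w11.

w8 = L, w10 = L, w11 = H

w0 = D AND A = H AND H = H
w1 = E OR C = L OR L = L
w2 = E OR C = L OR L = L
w3 = w0 AND w1 AND w2 = H AND L AND L = L
w4 = C OR w0 = L OR H = H
w5 = w4 OR w3 = H OR L = H
w8 = D AND w3 = H AND L = L
w9 = B NOR w3 = H NOR L = L
w10 = NOT w5 = NOT H = L
w11 = w10 NAND w9 = L NAND L = H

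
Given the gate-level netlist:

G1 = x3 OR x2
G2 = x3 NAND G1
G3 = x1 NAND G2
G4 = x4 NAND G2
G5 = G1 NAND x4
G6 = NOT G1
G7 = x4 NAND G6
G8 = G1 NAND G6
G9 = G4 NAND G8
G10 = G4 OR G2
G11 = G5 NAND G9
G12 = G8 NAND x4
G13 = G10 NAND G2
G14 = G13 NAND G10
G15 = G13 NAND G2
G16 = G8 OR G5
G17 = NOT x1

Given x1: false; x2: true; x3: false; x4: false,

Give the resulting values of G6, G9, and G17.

G6 = false, G9 = false, G17 = true

G1 = x3 OR x2 = false OR true = true
G2 = x3 NAND G1 = false NAND true = true
G4 = x4 NAND G2 = false NAND true = true
G6 = NOT G1 = NOT true = false
G8 = G1 NAND G6 = true NAND false = true
G9 = G4 NAND G8 = true NAND true = false
G17 = NOT x1 = NOT false = true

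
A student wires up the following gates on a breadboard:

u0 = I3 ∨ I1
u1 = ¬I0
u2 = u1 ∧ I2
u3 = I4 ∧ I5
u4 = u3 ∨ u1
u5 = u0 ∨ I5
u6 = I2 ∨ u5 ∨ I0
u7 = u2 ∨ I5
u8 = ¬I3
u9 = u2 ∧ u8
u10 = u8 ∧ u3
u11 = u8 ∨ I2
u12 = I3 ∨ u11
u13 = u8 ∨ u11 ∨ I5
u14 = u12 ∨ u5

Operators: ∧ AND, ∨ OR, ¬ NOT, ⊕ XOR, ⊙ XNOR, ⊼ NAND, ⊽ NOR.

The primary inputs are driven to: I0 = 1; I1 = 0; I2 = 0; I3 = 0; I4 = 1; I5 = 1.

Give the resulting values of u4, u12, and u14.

u4 = 1, u12 = 1, u14 = 1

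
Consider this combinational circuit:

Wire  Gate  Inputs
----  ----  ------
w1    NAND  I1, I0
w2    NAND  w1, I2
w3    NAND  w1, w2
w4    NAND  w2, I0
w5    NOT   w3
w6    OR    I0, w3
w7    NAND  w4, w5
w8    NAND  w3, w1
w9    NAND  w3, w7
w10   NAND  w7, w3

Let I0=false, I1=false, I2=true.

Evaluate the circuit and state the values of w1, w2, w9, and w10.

w1 = I1 NAND I0 = false NAND false = true
w2 = w1 NAND I2 = true NAND true = false
w3 = w1 NAND w2 = true NAND false = true
w4 = w2 NAND I0 = false NAND false = true
w5 = NOT w3 = NOT true = false
w7 = w4 NAND w5 = true NAND false = true
w9 = w3 NAND w7 = true NAND true = false
w10 = w7 NAND w3 = true NAND true = false

w1 = true; w2 = false; w9 = false; w10 = false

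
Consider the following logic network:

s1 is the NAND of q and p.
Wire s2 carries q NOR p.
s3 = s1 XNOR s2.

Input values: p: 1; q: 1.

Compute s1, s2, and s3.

s1 = q NAND p = 1 NAND 1 = 0
s2 = q NOR p = 1 NOR 1 = 0
s3 = s1 XNOR s2 = 0 XNOR 0 = 1

s1 = 0, s2 = 0, s3 = 1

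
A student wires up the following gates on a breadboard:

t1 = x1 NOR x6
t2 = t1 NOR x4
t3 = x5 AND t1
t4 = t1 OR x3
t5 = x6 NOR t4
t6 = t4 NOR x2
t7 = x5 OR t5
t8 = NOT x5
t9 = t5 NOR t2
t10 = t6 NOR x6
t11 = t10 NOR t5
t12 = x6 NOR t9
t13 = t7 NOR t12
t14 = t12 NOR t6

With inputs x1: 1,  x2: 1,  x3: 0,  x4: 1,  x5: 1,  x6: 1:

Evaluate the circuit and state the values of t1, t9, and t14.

t1 = 0  t9 = 1  t14 = 1

t1 = x1 NOR x6 = 1 NOR 1 = 0
t2 = t1 NOR x4 = 0 NOR 1 = 0
t4 = t1 OR x3 = 0 OR 0 = 0
t5 = x6 NOR t4 = 1 NOR 0 = 0
t6 = t4 NOR x2 = 0 NOR 1 = 0
t9 = t5 NOR t2 = 0 NOR 0 = 1
t12 = x6 NOR t9 = 1 NOR 1 = 0
t14 = t12 NOR t6 = 0 NOR 0 = 1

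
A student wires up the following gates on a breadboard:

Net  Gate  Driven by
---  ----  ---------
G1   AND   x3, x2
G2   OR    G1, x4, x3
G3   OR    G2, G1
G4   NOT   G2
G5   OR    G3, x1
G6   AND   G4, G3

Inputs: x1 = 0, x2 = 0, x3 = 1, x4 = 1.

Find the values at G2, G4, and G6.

G2 = 1, G4 = 0, G6 = 0

G1 = x3 AND x2 = 1 AND 0 = 0
G2 = G1 OR x4 OR x3 = 0 OR 1 OR 1 = 1
G3 = G2 OR G1 = 1 OR 0 = 1
G4 = NOT G2 = NOT 1 = 0
G6 = G4 AND G3 = 0 AND 1 = 0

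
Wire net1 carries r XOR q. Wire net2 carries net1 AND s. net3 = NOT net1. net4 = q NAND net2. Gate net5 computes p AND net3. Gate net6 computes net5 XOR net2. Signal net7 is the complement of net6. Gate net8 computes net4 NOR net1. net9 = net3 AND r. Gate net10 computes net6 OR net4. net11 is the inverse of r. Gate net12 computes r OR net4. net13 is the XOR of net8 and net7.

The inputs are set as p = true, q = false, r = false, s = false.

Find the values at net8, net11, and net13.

net1 = r XOR q = false XOR false = false
net2 = net1 AND s = false AND false = false
net3 = NOT net1 = NOT false = true
net4 = q NAND net2 = false NAND false = true
net5 = p AND net3 = true AND true = true
net6 = net5 XOR net2 = true XOR false = true
net7 = NOT net6 = NOT true = false
net8 = net4 NOR net1 = true NOR false = false
net11 = NOT r = NOT false = true
net13 = net8 XOR net7 = false XOR false = false

net8 = false, net11 = true, net13 = false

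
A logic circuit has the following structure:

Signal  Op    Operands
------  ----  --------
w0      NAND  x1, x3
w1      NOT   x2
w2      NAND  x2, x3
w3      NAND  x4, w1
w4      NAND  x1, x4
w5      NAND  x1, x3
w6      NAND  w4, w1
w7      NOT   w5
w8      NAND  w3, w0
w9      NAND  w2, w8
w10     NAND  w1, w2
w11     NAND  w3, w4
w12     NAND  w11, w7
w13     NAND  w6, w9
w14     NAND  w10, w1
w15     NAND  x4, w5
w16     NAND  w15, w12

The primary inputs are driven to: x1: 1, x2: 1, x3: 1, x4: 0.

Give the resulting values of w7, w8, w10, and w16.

w7 = 1, w8 = 1, w10 = 1, w16 = 0

w0 = x1 NAND x3 = 1 NAND 1 = 0
w1 = NOT x2 = NOT 1 = 0
w2 = x2 NAND x3 = 1 NAND 1 = 0
w3 = x4 NAND w1 = 0 NAND 0 = 1
w4 = x1 NAND x4 = 1 NAND 0 = 1
w5 = x1 NAND x3 = 1 NAND 1 = 0
w7 = NOT w5 = NOT 0 = 1
w8 = w3 NAND w0 = 1 NAND 0 = 1
w10 = w1 NAND w2 = 0 NAND 0 = 1
w11 = w3 NAND w4 = 1 NAND 1 = 0
w12 = w11 NAND w7 = 0 NAND 1 = 1
w15 = x4 NAND w5 = 0 NAND 0 = 1
w16 = w15 NAND w12 = 1 NAND 1 = 0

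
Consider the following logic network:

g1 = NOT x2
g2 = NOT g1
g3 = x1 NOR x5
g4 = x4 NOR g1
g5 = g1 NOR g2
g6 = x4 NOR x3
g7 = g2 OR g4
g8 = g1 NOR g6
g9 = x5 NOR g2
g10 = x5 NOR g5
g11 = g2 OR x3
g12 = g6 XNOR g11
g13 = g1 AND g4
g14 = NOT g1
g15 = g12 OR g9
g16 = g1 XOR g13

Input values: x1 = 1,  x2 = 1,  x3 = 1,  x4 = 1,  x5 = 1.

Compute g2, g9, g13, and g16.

g2 = 1; g9 = 0; g13 = 0; g16 = 0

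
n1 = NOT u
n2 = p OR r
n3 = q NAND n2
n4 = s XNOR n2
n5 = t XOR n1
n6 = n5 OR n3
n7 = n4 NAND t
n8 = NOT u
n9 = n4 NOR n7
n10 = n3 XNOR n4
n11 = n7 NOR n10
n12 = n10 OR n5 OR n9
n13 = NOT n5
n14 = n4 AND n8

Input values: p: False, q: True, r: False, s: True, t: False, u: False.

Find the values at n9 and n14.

n2 = p OR r = False OR False = False
n4 = s XNOR n2 = True XNOR False = False
n7 = n4 NAND t = False NAND False = True
n8 = NOT u = NOT False = True
n9 = n4 NOR n7 = False NOR True = False
n14 = n4 AND n8 = False AND True = False

n9 = False, n14 = False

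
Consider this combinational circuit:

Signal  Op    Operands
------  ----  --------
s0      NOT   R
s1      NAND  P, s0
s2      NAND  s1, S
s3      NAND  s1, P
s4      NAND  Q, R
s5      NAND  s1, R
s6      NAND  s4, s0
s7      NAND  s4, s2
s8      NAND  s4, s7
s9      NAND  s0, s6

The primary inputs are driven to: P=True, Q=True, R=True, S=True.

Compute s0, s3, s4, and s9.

s0 = False, s3 = False, s4 = False, s9 = True

s0 = NOT R = NOT True = False
s1 = P NAND s0 = True NAND False = True
s3 = s1 NAND P = True NAND True = False
s4 = Q NAND R = True NAND True = False
s6 = s4 NAND s0 = False NAND False = True
s9 = s0 NAND s6 = False NAND True = True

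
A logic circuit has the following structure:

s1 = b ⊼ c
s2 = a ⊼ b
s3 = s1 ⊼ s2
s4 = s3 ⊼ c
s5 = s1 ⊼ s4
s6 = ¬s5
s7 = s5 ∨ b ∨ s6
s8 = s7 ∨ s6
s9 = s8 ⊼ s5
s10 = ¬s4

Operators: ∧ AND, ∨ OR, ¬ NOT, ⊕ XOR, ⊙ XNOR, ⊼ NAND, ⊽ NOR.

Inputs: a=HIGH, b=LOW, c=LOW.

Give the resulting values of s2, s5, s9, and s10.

s2 = HIGH; s5 = LOW; s9 = HIGH; s10 = LOW

s1 = b NAND c = LOW NAND LOW = HIGH
s2 = a NAND b = HIGH NAND LOW = HIGH
s3 = s1 NAND s2 = HIGH NAND HIGH = LOW
s4 = s3 NAND c = LOW NAND LOW = HIGH
s5 = s1 NAND s4 = HIGH NAND HIGH = LOW
s6 = NOT s5 = NOT LOW = HIGH
s7 = s5 OR b OR s6 = LOW OR LOW OR HIGH = HIGH
s8 = s7 OR s6 = HIGH OR HIGH = HIGH
s9 = s8 NAND s5 = HIGH NAND LOW = HIGH
s10 = NOT s4 = NOT HIGH = LOW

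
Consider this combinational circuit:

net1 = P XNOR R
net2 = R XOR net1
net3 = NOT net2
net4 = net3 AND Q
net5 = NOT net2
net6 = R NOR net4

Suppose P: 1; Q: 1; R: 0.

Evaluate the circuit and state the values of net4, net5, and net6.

net1 = P XNOR R = 1 XNOR 0 = 0
net2 = R XOR net1 = 0 XOR 0 = 0
net3 = NOT net2 = NOT 0 = 1
net4 = net3 AND Q = 1 AND 1 = 1
net5 = NOT net2 = NOT 0 = 1
net6 = R NOR net4 = 0 NOR 1 = 0

net4 = 1  net5 = 1  net6 = 0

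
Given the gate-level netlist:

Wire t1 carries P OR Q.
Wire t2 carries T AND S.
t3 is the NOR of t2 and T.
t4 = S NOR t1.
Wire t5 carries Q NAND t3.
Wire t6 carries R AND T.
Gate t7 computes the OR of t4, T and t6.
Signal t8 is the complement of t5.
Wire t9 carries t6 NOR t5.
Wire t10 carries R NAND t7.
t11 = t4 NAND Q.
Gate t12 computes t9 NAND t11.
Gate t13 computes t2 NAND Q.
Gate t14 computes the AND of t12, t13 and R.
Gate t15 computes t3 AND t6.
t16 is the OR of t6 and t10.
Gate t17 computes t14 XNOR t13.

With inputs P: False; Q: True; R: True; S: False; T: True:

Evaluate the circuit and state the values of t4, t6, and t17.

t4 = False, t6 = True, t17 = True

t1 = P OR Q = False OR True = True
t2 = T AND S = True AND False = False
t3 = t2 NOR T = False NOR True = False
t4 = S NOR t1 = False NOR True = False
t5 = Q NAND t3 = True NAND False = True
t6 = R AND T = True AND True = True
t9 = t6 NOR t5 = True NOR True = False
t11 = t4 NAND Q = False NAND True = True
t12 = t9 NAND t11 = False NAND True = True
t13 = t2 NAND Q = False NAND True = True
t14 = t12 AND t13 AND R = True AND True AND True = True
t17 = t14 XNOR t13 = True XNOR True = True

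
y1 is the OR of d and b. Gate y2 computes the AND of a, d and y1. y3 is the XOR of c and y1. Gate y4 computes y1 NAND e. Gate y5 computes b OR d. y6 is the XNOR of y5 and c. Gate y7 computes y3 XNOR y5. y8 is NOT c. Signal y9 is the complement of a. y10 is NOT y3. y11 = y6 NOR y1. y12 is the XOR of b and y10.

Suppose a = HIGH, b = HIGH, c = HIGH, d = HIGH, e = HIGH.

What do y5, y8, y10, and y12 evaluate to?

y1 = d OR b = HIGH OR HIGH = HIGH
y3 = c XOR y1 = HIGH XOR HIGH = LOW
y5 = b OR d = HIGH OR HIGH = HIGH
y8 = NOT c = NOT HIGH = LOW
y10 = NOT y3 = NOT LOW = HIGH
y12 = b XOR y10 = HIGH XOR HIGH = LOW

y5 = HIGH, y8 = LOW, y10 = HIGH, y12 = LOW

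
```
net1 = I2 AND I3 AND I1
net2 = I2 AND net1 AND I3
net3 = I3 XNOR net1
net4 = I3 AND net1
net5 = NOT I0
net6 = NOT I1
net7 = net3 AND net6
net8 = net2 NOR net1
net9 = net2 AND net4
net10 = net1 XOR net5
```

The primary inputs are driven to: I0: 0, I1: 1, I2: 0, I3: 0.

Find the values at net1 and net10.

net1 = I2 AND I3 AND I1 = 0 AND 0 AND 1 = 0
net5 = NOT I0 = NOT 0 = 1
net10 = net1 XOR net5 = 0 XOR 1 = 1

net1 = 0, net10 = 1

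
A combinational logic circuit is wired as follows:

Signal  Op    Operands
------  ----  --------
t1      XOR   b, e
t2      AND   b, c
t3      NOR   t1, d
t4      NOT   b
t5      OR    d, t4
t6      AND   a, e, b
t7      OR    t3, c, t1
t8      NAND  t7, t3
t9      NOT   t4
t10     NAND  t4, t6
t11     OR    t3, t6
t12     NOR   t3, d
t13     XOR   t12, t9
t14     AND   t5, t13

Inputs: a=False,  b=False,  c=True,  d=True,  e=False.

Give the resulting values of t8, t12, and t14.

t1 = b XOR e = False XOR False = False
t3 = t1 NOR d = False NOR True = False
t4 = NOT b = NOT False = True
t5 = d OR t4 = True OR True = True
t7 = t3 OR c OR t1 = False OR True OR False = True
t8 = t7 NAND t3 = True NAND False = True
t9 = NOT t4 = NOT True = False
t12 = t3 NOR d = False NOR True = False
t13 = t12 XOR t9 = False XOR False = False
t14 = t5 AND t13 = True AND False = False

t8 = True  t12 = False  t14 = False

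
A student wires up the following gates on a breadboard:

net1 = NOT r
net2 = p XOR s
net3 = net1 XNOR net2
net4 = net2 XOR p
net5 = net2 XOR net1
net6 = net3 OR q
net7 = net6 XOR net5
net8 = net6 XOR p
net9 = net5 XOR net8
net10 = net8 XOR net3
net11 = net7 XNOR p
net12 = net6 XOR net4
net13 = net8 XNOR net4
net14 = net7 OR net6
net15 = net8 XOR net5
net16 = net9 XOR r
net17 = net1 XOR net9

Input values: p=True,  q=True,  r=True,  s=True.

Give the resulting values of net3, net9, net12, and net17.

net3 = True, net9 = False, net12 = False, net17 = False

net1 = NOT r = NOT True = False
net2 = p XOR s = True XOR True = False
net3 = net1 XNOR net2 = False XNOR False = True
net4 = net2 XOR p = False XOR True = True
net5 = net2 XOR net1 = False XOR False = False
net6 = net3 OR q = True OR True = True
net8 = net6 XOR p = True XOR True = False
net9 = net5 XOR net8 = False XOR False = False
net12 = net6 XOR net4 = True XOR True = False
net17 = net1 XOR net9 = False XOR False = False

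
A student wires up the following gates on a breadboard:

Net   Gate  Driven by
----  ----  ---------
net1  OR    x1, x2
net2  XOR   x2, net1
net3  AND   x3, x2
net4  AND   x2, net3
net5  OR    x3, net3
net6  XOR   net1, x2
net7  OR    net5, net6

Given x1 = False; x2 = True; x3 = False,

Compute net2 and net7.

net1 = x1 OR x2 = False OR True = True
net2 = x2 XOR net1 = True XOR True = False
net3 = x3 AND x2 = False AND True = False
net5 = x3 OR net3 = False OR False = False
net6 = net1 XOR x2 = True XOR True = False
net7 = net5 OR net6 = False OR False = False

net2 = False; net7 = False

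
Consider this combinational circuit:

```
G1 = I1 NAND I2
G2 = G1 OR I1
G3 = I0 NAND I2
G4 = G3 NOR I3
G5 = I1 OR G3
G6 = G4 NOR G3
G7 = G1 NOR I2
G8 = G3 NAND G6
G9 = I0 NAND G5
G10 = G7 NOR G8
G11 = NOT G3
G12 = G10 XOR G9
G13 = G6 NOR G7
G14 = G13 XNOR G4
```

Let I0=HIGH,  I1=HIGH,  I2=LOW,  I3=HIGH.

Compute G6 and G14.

G6 = LOW, G14 = LOW

G1 = I1 NAND I2 = HIGH NAND LOW = HIGH
G3 = I0 NAND I2 = HIGH NAND LOW = HIGH
G4 = G3 NOR I3 = HIGH NOR HIGH = LOW
G6 = G4 NOR G3 = LOW NOR HIGH = LOW
G7 = G1 NOR I2 = HIGH NOR LOW = LOW
G13 = G6 NOR G7 = LOW NOR LOW = HIGH
G14 = G13 XNOR G4 = HIGH XNOR LOW = LOW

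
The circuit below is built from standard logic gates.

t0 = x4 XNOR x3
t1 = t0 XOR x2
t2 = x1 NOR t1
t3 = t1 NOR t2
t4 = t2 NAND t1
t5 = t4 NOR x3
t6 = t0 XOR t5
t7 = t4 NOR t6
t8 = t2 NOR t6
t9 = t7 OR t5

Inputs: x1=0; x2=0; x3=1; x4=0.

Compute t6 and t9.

t6 = 0; t9 = 0

t0 = x4 XNOR x3 = 0 XNOR 1 = 0
t1 = t0 XOR x2 = 0 XOR 0 = 0
t2 = x1 NOR t1 = 0 NOR 0 = 1
t4 = t2 NAND t1 = 1 NAND 0 = 1
t5 = t4 NOR x3 = 1 NOR 1 = 0
t6 = t0 XOR t5 = 0 XOR 0 = 0
t7 = t4 NOR t6 = 1 NOR 0 = 0
t9 = t7 OR t5 = 0 OR 0 = 0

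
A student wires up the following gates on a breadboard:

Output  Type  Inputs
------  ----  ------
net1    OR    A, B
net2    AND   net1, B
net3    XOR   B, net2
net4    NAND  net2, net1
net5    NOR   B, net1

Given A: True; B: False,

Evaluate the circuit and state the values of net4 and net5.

net4 = True; net5 = False

net1 = A OR B = True OR False = True
net2 = net1 AND B = True AND False = False
net4 = net2 NAND net1 = False NAND True = True
net5 = B NOR net1 = False NOR True = False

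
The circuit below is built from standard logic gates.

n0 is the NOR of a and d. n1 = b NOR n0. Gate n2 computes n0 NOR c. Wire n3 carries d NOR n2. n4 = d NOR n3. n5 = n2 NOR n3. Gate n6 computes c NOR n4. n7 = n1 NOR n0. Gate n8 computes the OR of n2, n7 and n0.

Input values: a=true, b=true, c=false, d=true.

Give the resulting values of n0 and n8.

n0 = false  n8 = true

n0 = a NOR d = true NOR true = false
n1 = b NOR n0 = true NOR false = false
n2 = n0 NOR c = false NOR false = true
n7 = n1 NOR n0 = false NOR false = true
n8 = n2 OR n7 OR n0 = true OR true OR false = true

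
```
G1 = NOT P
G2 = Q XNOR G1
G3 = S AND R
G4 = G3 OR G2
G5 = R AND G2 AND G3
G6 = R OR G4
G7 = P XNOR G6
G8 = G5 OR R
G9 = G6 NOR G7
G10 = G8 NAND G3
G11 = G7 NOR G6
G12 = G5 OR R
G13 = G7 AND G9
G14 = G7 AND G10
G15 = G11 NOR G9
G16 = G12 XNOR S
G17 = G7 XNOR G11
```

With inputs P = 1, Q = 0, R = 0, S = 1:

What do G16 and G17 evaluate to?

G16 = 0, G17 = 0

G1 = NOT P = NOT 1 = 0
G2 = Q XNOR G1 = 0 XNOR 0 = 1
G3 = S AND R = 1 AND 0 = 0
G4 = G3 OR G2 = 0 OR 1 = 1
G5 = R AND G2 AND G3 = 0 AND 1 AND 0 = 0
G6 = R OR G4 = 0 OR 1 = 1
G7 = P XNOR G6 = 1 XNOR 1 = 1
G11 = G7 NOR G6 = 1 NOR 1 = 0
G12 = G5 OR R = 0 OR 0 = 0
G16 = G12 XNOR S = 0 XNOR 1 = 0
G17 = G7 XNOR G11 = 1 XNOR 0 = 0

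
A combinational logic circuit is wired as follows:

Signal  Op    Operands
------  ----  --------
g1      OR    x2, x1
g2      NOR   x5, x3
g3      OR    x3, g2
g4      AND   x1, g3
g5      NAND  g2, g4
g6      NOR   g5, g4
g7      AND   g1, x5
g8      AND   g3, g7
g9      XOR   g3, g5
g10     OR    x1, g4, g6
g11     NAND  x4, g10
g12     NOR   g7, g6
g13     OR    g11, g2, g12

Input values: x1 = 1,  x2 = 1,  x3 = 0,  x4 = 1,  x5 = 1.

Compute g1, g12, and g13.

g1 = 1, g12 = 0, g13 = 0

g1 = x2 OR x1 = 1 OR 1 = 1
g2 = x5 NOR x3 = 1 NOR 0 = 0
g3 = x3 OR g2 = 0 OR 0 = 0
g4 = x1 AND g3 = 1 AND 0 = 0
g5 = g2 NAND g4 = 0 NAND 0 = 1
g6 = g5 NOR g4 = 1 NOR 0 = 0
g7 = g1 AND x5 = 1 AND 1 = 1
g10 = x1 OR g4 OR g6 = 1 OR 0 OR 0 = 1
g11 = x4 NAND g10 = 1 NAND 1 = 0
g12 = g7 NOR g6 = 1 NOR 0 = 0
g13 = g11 OR g2 OR g12 = 0 OR 0 OR 0 = 0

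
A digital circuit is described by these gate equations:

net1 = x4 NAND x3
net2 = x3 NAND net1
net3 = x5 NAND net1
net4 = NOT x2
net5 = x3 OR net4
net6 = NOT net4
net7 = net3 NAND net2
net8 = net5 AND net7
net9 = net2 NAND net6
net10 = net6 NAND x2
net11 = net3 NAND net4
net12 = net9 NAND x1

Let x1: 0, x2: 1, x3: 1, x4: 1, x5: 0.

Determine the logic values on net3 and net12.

net3 = 1, net12 = 1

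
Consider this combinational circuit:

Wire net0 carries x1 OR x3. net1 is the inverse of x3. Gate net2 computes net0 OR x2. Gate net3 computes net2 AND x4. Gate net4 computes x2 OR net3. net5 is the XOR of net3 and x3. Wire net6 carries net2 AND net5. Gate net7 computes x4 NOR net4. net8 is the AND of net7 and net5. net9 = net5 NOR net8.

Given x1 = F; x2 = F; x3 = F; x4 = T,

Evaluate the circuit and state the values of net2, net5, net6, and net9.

net0 = x1 OR x3 = F OR F = F
net2 = net0 OR x2 = F OR F = F
net3 = net2 AND x4 = F AND T = F
net4 = x2 OR net3 = F OR F = F
net5 = net3 XOR x3 = F XOR F = F
net6 = net2 AND net5 = F AND F = F
net7 = x4 NOR net4 = T NOR F = F
net8 = net7 AND net5 = F AND F = F
net9 = net5 NOR net8 = F NOR F = T

net2 = F, net5 = F, net6 = F, net9 = T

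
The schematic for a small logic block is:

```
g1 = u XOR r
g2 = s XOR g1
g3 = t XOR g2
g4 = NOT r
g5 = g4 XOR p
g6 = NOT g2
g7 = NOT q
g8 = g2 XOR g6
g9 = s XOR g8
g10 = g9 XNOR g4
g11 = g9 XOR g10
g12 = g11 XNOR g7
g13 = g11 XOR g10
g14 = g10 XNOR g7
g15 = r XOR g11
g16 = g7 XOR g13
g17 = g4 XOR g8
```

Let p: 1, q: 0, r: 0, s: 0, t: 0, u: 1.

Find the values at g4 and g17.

g4 = 1, g17 = 0

g1 = u XOR r = 1 XOR 0 = 1
g2 = s XOR g1 = 0 XOR 1 = 1
g4 = NOT r = NOT 0 = 1
g6 = NOT g2 = NOT 1 = 0
g8 = g2 XOR g6 = 1 XOR 0 = 1
g17 = g4 XOR g8 = 1 XOR 1 = 0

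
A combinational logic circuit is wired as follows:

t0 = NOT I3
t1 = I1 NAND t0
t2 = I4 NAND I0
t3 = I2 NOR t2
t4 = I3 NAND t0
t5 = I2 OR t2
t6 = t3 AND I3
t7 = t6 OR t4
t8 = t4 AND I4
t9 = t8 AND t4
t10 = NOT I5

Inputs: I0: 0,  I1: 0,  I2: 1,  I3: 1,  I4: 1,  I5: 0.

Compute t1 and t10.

t1 = 1; t10 = 1

t0 = NOT I3 = NOT 1 = 0
t1 = I1 NAND t0 = 0 NAND 0 = 1
t10 = NOT I5 = NOT 0 = 1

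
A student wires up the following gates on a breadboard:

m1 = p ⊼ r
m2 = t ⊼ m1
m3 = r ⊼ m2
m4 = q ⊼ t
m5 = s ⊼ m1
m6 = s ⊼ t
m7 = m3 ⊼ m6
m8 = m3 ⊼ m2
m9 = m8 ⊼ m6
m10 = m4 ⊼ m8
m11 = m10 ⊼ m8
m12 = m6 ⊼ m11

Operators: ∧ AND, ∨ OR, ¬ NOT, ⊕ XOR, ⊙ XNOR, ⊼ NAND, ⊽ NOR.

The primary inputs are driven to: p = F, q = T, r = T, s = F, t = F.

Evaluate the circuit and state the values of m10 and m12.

m1 = p NAND r = F NAND T = T
m2 = t NAND m1 = F NAND T = T
m3 = r NAND m2 = T NAND T = F
m4 = q NAND t = T NAND F = T
m6 = s NAND t = F NAND F = T
m8 = m3 NAND m2 = F NAND T = T
m10 = m4 NAND m8 = T NAND T = F
m11 = m10 NAND m8 = F NAND T = T
m12 = m6 NAND m11 = T NAND T = F

m10 = F, m12 = F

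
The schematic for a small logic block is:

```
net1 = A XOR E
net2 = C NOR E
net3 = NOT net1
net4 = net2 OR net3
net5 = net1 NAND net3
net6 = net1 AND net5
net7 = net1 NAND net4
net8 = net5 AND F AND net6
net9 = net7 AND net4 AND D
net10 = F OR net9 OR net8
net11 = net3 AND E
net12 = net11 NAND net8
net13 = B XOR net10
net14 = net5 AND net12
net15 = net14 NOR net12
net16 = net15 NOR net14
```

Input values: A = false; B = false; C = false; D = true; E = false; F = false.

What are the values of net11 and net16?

net1 = A XOR E = false XOR false = false
net3 = NOT net1 = NOT false = true
net5 = net1 NAND net3 = false NAND true = true
net6 = net1 AND net5 = false AND true = false
net8 = net5 AND F AND net6 = true AND false AND false = false
net11 = net3 AND E = true AND false = false
net12 = net11 NAND net8 = false NAND false = true
net14 = net5 AND net12 = true AND true = true
net15 = net14 NOR net12 = true NOR true = false
net16 = net15 NOR net14 = false NOR true = false

net11 = false  net16 = false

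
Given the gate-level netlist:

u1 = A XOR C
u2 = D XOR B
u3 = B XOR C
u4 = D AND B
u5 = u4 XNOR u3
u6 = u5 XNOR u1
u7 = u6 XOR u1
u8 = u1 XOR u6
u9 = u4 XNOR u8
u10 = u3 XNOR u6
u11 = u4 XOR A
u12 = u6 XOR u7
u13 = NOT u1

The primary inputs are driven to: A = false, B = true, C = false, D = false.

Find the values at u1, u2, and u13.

u1 = A XOR C = false XOR false = false
u2 = D XOR B = false XOR true = true
u13 = NOT u1 = NOT false = true

u1 = false; u2 = true; u13 = true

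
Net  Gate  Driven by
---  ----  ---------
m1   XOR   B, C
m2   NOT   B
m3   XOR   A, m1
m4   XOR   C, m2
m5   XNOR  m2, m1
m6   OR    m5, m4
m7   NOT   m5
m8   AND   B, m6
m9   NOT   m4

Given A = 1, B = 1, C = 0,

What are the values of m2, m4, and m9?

m2 = 0, m4 = 0, m9 = 1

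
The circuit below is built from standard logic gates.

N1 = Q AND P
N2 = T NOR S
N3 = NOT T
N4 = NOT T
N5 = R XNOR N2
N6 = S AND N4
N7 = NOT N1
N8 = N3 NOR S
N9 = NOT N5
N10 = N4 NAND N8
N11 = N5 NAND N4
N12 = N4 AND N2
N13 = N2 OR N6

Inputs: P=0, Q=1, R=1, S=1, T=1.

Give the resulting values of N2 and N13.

N2 = T NOR S = 1 NOR 1 = 0
N4 = NOT T = NOT 1 = 0
N6 = S AND N4 = 1 AND 0 = 0
N13 = N2 OR N6 = 0 OR 0 = 0

N2 = 0; N13 = 0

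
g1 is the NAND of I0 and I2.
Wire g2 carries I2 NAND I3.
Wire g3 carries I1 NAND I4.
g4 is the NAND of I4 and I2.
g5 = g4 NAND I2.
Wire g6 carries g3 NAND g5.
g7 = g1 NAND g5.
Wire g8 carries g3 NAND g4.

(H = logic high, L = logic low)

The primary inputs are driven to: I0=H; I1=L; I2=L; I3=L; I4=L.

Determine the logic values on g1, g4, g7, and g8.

g1 = I0 NAND I2 = H NAND L = H
g3 = I1 NAND I4 = L NAND L = H
g4 = I4 NAND I2 = L NAND L = H
g5 = g4 NAND I2 = H NAND L = H
g7 = g1 NAND g5 = H NAND H = L
g8 = g3 NAND g4 = H NAND H = L

g1 = H, g4 = H, g7 = L, g8 = L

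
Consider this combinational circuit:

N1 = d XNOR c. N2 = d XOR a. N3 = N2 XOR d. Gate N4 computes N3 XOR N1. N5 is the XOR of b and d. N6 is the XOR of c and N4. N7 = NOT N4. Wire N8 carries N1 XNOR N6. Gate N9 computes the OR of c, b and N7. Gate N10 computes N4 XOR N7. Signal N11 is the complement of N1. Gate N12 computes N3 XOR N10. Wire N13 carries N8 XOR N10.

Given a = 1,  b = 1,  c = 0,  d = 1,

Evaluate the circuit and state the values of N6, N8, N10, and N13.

N6 = 1; N8 = 0; N10 = 1; N13 = 1

N1 = d XNOR c = 1 XNOR 0 = 0
N2 = d XOR a = 1 XOR 1 = 0
N3 = N2 XOR d = 0 XOR 1 = 1
N4 = N3 XOR N1 = 1 XOR 0 = 1
N6 = c XOR N4 = 0 XOR 1 = 1
N7 = NOT N4 = NOT 1 = 0
N8 = N1 XNOR N6 = 0 XNOR 1 = 0
N10 = N4 XOR N7 = 1 XOR 0 = 1
N13 = N8 XOR N10 = 0 XOR 1 = 1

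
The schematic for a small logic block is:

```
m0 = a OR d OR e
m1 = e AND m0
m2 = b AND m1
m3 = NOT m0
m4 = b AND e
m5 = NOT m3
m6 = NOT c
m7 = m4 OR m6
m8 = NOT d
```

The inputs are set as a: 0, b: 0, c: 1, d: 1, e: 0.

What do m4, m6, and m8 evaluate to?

m4 = 0, m6 = 0, m8 = 0

m4 = b AND e = 0 AND 0 = 0
m6 = NOT c = NOT 1 = 0
m8 = NOT d = NOT 1 = 0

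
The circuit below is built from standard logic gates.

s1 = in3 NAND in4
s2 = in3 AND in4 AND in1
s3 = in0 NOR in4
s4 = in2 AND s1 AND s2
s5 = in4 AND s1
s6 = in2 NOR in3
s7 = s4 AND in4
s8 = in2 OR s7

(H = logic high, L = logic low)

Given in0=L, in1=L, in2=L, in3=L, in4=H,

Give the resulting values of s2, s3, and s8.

s2 = L, s3 = L, s8 = L

s1 = in3 NAND in4 = L NAND H = H
s2 = in3 AND in4 AND in1 = L AND H AND L = L
s3 = in0 NOR in4 = L NOR H = L
s4 = in2 AND s1 AND s2 = L AND H AND L = L
s7 = s4 AND in4 = L AND H = L
s8 = in2 OR s7 = L OR L = L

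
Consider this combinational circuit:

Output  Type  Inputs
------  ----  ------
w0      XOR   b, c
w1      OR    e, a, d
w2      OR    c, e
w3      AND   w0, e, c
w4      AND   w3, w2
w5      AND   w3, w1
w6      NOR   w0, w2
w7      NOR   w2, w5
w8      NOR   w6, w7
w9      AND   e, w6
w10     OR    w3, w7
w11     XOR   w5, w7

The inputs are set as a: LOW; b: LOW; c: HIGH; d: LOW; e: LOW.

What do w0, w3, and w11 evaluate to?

w0 = HIGH, w3 = LOW, w11 = LOW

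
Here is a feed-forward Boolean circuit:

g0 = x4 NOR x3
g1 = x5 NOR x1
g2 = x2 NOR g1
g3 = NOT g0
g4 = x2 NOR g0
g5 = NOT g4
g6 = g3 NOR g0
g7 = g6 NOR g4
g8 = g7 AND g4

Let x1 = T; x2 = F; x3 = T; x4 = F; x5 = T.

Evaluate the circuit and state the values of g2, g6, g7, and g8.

g0 = x4 NOR x3 = F NOR T = F
g1 = x5 NOR x1 = T NOR T = F
g2 = x2 NOR g1 = F NOR F = T
g3 = NOT g0 = NOT F = T
g4 = x2 NOR g0 = F NOR F = T
g6 = g3 NOR g0 = T NOR F = F
g7 = g6 NOR g4 = F NOR T = F
g8 = g7 AND g4 = F AND T = F

g2 = T, g6 = F, g7 = F, g8 = F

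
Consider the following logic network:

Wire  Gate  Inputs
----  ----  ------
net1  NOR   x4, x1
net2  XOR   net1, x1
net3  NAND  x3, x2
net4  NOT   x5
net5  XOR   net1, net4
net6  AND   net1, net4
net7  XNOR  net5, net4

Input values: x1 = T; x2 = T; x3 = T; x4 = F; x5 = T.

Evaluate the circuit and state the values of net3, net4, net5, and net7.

net3 = F  net4 = F  net5 = F  net7 = T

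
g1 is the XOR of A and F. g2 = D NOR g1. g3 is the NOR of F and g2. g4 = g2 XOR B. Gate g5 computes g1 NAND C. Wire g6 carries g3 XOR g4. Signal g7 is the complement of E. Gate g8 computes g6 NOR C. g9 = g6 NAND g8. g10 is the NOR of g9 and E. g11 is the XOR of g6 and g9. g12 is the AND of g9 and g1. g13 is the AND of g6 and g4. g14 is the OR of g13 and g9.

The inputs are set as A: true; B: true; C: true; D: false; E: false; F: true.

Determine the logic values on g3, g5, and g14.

g3 = false  g5 = true  g14 = true

g1 = A XOR F = true XOR true = false
g2 = D NOR g1 = false NOR false = true
g3 = F NOR g2 = true NOR true = false
g4 = g2 XOR B = true XOR true = false
g5 = g1 NAND C = false NAND true = true
g6 = g3 XOR g4 = false XOR false = false
g8 = g6 NOR C = false NOR true = false
g9 = g6 NAND g8 = false NAND false = true
g13 = g6 AND g4 = false AND false = false
g14 = g13 OR g9 = false OR true = true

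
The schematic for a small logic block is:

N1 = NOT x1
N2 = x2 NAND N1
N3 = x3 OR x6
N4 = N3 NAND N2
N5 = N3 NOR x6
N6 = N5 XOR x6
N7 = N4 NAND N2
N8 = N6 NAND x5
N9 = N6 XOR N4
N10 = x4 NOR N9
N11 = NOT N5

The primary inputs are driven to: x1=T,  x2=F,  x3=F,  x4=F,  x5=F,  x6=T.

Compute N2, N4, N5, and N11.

N2 = T  N4 = F  N5 = F  N11 = T

N1 = NOT x1 = NOT T = F
N2 = x2 NAND N1 = F NAND F = T
N3 = x3 OR x6 = F OR T = T
N4 = N3 NAND N2 = T NAND T = F
N5 = N3 NOR x6 = T NOR T = F
N11 = NOT N5 = NOT F = T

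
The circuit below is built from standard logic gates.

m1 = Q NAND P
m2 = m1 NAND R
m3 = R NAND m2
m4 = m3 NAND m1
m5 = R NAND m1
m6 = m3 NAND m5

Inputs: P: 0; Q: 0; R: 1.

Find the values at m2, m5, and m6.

m2 = 0, m5 = 0, m6 = 1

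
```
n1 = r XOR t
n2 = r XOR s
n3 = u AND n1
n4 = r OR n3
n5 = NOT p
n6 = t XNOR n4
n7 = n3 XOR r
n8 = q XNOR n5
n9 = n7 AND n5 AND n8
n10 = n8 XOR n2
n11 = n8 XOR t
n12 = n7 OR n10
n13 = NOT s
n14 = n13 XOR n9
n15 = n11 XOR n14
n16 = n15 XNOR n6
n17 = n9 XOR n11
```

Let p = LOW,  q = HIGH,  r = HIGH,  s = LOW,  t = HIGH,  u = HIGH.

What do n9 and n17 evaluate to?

n9 = HIGH  n17 = HIGH

n1 = r XOR t = HIGH XOR HIGH = LOW
n3 = u AND n1 = HIGH AND LOW = LOW
n5 = NOT p = NOT LOW = HIGH
n7 = n3 XOR r = LOW XOR HIGH = HIGH
n8 = q XNOR n5 = HIGH XNOR HIGH = HIGH
n9 = n7 AND n5 AND n8 = HIGH AND HIGH AND HIGH = HIGH
n11 = n8 XOR t = HIGH XOR HIGH = LOW
n17 = n9 XOR n11 = HIGH XOR LOW = HIGH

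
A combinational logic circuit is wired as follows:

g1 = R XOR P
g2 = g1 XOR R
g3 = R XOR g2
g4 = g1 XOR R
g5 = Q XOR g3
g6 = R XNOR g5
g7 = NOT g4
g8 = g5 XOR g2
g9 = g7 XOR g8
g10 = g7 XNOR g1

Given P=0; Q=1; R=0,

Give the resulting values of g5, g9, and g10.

g1 = R XOR P = 0 XOR 0 = 0
g2 = g1 XOR R = 0 XOR 0 = 0
g3 = R XOR g2 = 0 XOR 0 = 0
g4 = g1 XOR R = 0 XOR 0 = 0
g5 = Q XOR g3 = 1 XOR 0 = 1
g7 = NOT g4 = NOT 0 = 1
g8 = g5 XOR g2 = 1 XOR 0 = 1
g9 = g7 XOR g8 = 1 XOR 1 = 0
g10 = g7 XNOR g1 = 1 XNOR 0 = 0

g5 = 1, g9 = 0, g10 = 0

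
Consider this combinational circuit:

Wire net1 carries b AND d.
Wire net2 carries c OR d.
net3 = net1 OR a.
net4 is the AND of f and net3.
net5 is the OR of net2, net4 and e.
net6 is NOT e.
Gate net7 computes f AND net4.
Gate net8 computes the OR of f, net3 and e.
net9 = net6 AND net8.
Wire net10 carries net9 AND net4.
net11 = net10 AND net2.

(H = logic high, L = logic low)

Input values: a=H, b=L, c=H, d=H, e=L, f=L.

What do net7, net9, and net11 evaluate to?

net7 = L  net9 = H  net11 = L

net1 = b AND d = L AND H = L
net2 = c OR d = H OR H = H
net3 = net1 OR a = L OR H = H
net4 = f AND net3 = L AND H = L
net6 = NOT e = NOT L = H
net7 = f AND net4 = L AND L = L
net8 = f OR net3 OR e = L OR H OR L = H
net9 = net6 AND net8 = H AND H = H
net10 = net9 AND net4 = H AND L = L
net11 = net10 AND net2 = L AND H = L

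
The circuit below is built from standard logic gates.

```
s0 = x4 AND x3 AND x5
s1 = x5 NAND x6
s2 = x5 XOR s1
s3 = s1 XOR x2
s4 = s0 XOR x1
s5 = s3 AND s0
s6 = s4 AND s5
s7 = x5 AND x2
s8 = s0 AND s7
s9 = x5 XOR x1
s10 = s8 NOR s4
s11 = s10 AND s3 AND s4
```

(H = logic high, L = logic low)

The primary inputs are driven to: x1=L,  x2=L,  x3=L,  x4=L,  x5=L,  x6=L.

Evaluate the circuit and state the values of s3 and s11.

s3 = H, s11 = L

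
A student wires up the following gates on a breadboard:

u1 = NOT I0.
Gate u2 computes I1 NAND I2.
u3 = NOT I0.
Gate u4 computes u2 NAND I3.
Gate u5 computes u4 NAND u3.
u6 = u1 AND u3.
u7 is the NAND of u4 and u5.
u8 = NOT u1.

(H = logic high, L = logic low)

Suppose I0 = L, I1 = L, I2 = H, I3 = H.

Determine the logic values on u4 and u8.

u1 = NOT I0 = NOT L = H
u2 = I1 NAND I2 = L NAND H = H
u4 = u2 NAND I3 = H NAND H = L
u8 = NOT u1 = NOT H = L

u4 = L, u8 = L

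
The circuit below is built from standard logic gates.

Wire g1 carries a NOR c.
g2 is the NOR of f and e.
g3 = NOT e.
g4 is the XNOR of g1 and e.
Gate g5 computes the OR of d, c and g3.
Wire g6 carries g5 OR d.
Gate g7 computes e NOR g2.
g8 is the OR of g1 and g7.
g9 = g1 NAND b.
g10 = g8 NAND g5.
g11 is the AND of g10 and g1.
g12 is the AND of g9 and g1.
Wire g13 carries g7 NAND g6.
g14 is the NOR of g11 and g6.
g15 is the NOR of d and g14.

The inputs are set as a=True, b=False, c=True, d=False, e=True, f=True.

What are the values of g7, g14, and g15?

g7 = False, g14 = False, g15 = True

g1 = a NOR c = True NOR True = False
g2 = f NOR e = True NOR True = False
g3 = NOT e = NOT True = False
g5 = d OR c OR g3 = False OR True OR False = True
g6 = g5 OR d = True OR False = True
g7 = e NOR g2 = True NOR False = False
g8 = g1 OR g7 = False OR False = False
g10 = g8 NAND g5 = False NAND True = True
g11 = g10 AND g1 = True AND False = False
g14 = g11 NOR g6 = False NOR True = False
g15 = d NOR g14 = False NOR False = True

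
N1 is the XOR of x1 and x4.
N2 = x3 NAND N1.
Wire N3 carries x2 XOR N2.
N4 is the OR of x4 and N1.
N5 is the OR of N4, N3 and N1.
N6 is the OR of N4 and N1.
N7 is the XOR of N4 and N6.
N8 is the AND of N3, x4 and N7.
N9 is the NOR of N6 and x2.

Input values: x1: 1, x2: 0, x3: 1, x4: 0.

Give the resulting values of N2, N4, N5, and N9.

N2 = 0, N4 = 1, N5 = 1, N9 = 0

N1 = x1 XOR x4 = 1 XOR 0 = 1
N2 = x3 NAND N1 = 1 NAND 1 = 0
N3 = x2 XOR N2 = 0 XOR 0 = 0
N4 = x4 OR N1 = 0 OR 1 = 1
N5 = N4 OR N3 OR N1 = 1 OR 0 OR 1 = 1
N6 = N4 OR N1 = 1 OR 1 = 1
N9 = N6 NOR x2 = 1 NOR 0 = 0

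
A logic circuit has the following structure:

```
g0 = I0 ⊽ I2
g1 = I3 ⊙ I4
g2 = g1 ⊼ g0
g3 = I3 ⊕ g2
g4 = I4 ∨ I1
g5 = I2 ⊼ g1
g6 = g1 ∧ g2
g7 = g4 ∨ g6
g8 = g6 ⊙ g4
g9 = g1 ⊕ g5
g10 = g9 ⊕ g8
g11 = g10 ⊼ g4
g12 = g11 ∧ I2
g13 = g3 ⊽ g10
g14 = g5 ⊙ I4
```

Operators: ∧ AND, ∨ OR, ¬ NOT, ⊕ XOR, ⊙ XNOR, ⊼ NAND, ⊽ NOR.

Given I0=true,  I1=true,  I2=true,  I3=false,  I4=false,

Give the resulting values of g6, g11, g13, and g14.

g6 = true; g11 = true; g13 = false; g14 = true

g0 = I0 NOR I2 = true NOR true = false
g1 = I3 XNOR I4 = false XNOR false = true
g2 = g1 NAND g0 = true NAND false = true
g3 = I3 XOR g2 = false XOR true = true
g4 = I4 OR I1 = false OR true = true
g5 = I2 NAND g1 = true NAND true = false
g6 = g1 AND g2 = true AND true = true
g8 = g6 XNOR g4 = true XNOR true = true
g9 = g1 XOR g5 = true XOR false = true
g10 = g9 XOR g8 = true XOR true = false
g11 = g10 NAND g4 = false NAND true = true
g13 = g3 NOR g10 = true NOR false = false
g14 = g5 XNOR I4 = false XNOR false = true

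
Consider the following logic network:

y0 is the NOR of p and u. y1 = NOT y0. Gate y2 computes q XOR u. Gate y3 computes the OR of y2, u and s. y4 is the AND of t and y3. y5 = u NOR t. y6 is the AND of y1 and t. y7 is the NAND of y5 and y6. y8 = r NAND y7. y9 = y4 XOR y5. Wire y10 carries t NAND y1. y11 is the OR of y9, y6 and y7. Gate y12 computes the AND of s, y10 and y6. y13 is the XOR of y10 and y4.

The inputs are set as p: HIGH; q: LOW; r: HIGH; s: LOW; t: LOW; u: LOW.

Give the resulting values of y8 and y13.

y0 = p NOR u = HIGH NOR LOW = LOW
y1 = NOT y0 = NOT LOW = HIGH
y2 = q XOR u = LOW XOR LOW = LOW
y3 = y2 OR u OR s = LOW OR LOW OR LOW = LOW
y4 = t AND y3 = LOW AND LOW = LOW
y5 = u NOR t = LOW NOR LOW = HIGH
y6 = y1 AND t = HIGH AND LOW = LOW
y7 = y5 NAND y6 = HIGH NAND LOW = HIGH
y8 = r NAND y7 = HIGH NAND HIGH = LOW
y10 = t NAND y1 = LOW NAND HIGH = HIGH
y13 = y10 XOR y4 = HIGH XOR LOW = HIGH

y8 = LOW  y13 = HIGH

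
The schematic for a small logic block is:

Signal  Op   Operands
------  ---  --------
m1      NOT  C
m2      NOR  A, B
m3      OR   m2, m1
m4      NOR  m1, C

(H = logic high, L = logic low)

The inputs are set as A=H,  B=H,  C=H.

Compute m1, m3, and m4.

m1 = L  m3 = L  m4 = L

m1 = NOT C = NOT H = L
m2 = A NOR B = H NOR H = L
m3 = m2 OR m1 = L OR L = L
m4 = m1 NOR C = L NOR H = L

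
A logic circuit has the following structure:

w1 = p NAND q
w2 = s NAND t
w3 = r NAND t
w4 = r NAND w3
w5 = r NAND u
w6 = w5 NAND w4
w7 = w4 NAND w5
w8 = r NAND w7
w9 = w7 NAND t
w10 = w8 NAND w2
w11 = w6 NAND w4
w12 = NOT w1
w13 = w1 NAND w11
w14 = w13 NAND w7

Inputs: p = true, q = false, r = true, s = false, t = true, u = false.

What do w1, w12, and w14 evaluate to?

w1 = p NAND q = true NAND false = true
w3 = r NAND t = true NAND true = false
w4 = r NAND w3 = true NAND false = true
w5 = r NAND u = true NAND false = true
w6 = w5 NAND w4 = true NAND true = false
w7 = w4 NAND w5 = true NAND true = false
w11 = w6 NAND w4 = false NAND true = true
w12 = NOT w1 = NOT true = false
w13 = w1 NAND w11 = true NAND true = false
w14 = w13 NAND w7 = false NAND false = true

w1 = true; w12 = false; w14 = true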